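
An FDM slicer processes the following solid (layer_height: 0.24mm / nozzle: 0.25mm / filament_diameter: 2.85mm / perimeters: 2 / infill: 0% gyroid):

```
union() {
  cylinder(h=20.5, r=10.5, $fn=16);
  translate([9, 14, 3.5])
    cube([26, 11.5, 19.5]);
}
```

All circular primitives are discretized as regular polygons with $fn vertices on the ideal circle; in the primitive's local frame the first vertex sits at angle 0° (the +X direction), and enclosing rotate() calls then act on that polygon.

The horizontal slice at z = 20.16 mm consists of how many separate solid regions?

2

At z = 20.16 mm: the cylinder: section is a regular 16-gon, circumradius r=10.5; the cube at (9, 14) (footprint 26×11.5) is included at this height; Combining (union): the 2 present regions are separate (no shared area or edge), so areas and boundary lengths simply add and each stays a separate island — 2 connected regions. The result has 2 disconnected regions.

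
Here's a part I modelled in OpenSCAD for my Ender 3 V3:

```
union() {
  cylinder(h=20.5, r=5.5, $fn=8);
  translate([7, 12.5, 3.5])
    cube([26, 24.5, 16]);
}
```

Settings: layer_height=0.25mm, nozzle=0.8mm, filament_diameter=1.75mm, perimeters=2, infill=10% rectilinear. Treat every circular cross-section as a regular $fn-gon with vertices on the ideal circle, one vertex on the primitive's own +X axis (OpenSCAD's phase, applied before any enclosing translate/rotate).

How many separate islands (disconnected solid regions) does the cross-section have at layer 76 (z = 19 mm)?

2

At z = 19 mm: the r=5.5 cylinder contributes a regular 8-gon of circumradius 5.5; the 26×24.5 cube at (7, 12.5) contributes its full rectangle; Merging all regions: the 2 present regions are separate (no shared area or edge), so areas and boundary lengths simply add and each stays a separate island — 2 connected regions. Overall, the cross-section has 2 separate islands. Island count = 2.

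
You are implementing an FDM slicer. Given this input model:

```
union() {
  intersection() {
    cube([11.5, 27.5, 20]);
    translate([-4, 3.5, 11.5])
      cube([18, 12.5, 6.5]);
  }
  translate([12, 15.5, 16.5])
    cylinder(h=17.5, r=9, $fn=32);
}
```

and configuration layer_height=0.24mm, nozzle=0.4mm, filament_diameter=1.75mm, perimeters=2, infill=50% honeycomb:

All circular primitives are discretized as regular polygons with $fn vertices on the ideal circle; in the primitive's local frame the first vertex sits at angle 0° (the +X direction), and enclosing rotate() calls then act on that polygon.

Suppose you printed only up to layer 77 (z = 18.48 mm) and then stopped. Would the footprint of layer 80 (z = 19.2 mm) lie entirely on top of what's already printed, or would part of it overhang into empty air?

entirely on top

Compare the two slices. At z = 18.48: the cube is present — its section is the full 11.5×27.5 rectangle (area 316.25 mm²); the cube at (-4, 3.5) is not intersected at this z (z outside [11.5, 18]); Taking the intersection: at least one operand is absent at this height, so nothing remains; the r=9 cylinder at (12, 15.5) gives a regular 32-gon of circumradius 9 (constant along its height) (area = (32/2)·9.000²·sin(360°/32) = 252.84 mm²); Combining (union): only the r=9 cylinder at (12, 15.5) is present, so the union is just that shape — area = 252.84 mm². At z = 19.2: the cube is present — its section is the full 11.5×27.5 rectangle (area 316.25 mm²); the cube at (-4, 3.5) is absent (z outside [11.5, 18]); Keeping only the common overlap: at least one operand is absent at this height, so nothing remains; the r=9 cylinder at (12, 15.5) contributes a regular 32-gon of circumradius 9 (area = (32/2)·9.000²·sin(360°/32) = 252.84 mm²); Combining (union): only the r=9 cylinder at (12, 15.5) is present, so the union is just that shape — area = 252.84 mm². Checking containment: the cross-section at z = 19.2 is a subset of the cross-section at z = 18.48.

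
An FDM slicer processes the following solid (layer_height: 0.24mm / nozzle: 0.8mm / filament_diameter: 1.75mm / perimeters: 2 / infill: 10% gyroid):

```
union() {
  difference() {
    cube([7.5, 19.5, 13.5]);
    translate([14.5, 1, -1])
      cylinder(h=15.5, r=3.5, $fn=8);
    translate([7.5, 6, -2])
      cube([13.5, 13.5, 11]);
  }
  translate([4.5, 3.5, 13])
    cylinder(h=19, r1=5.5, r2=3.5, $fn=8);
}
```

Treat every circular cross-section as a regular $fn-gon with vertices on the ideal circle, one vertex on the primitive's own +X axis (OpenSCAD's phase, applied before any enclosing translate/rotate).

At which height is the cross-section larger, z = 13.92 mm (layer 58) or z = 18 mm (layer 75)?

Layer 58 (z = 13.92): the cube does not reach this height (z outside [0, 13.5]); the r=3.5 cylinder at (14.5, 1) gives a regular 8-gon of circumradius 3.5 (constant along its height) (area = (8/2)·3.500²·sin(360°/8) = 34.65 mm²); the cube at (7.5, 6) is not intersected at this z (z outside [-2, 9]); Taking the first minus the rest: the first operand is absent here, so nothing remains; the cone at (4.5, 3.5) contributes a regular 8-gon of circumradius 5.403 (interpolated between r1=5.5 and r2=3.5 at t=0.048) (area = (8/2)·5.403²·sin(360°/8) = 82.57 mm²); Combining (union): only the cone at (4.5, 3.5) is present, so the union is just that shape — area = 82.57 mm². So its area = 82.57 mm². Layer 75 (z = 18): the cube is absent (z outside [0, 13.5]); the cylinder at (14.5, 1) is absent (z outside [-1, 14.5]); the cube at (7.5, 6) is absent (z outside [-2, 9]); Subtracting the remaining from the first: the first operand is absent here, so nothing remains; the cone at (4.5, 3.5) contributes a regular 8-gon of circumradius 4.974 (interpolated between r1=5.5 and r2=3.5 at t=0.263) (area = (8/2)·4.974²·sin(360°/8) = 69.97 mm²); Merging all regions: only the cone at (4.5, 3.5) is present, so the union is just that shape — area = 69.97 mm². So its area = 69.97 mm². Layer 58 is larger (82.57 vs 69.97 mm²).

layer 58 (z = 13.92 mm)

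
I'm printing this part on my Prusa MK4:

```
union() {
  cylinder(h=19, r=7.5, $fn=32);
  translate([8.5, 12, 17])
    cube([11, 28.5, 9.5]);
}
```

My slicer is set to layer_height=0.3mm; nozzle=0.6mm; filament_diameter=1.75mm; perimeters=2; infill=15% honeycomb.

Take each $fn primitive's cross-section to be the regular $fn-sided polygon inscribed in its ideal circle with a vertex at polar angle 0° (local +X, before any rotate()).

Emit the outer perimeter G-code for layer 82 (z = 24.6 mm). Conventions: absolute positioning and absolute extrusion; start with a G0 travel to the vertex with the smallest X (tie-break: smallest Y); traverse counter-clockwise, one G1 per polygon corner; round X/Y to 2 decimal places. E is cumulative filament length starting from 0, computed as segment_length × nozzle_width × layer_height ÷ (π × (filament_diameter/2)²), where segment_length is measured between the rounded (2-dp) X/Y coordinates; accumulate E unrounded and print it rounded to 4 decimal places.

At z = 24.6 mm: the cylinder is absent (z outside [0, 19]); the cube at (8.5, 12) (footprint 11×28.5) is included at this height; Merging all regions: only the 11×28.5 cube at (8.5, 12) is present, so the union is just that shape — 1 connected region. The outline is a single polygon with 4 vertices. Extrusion per mm of travel: 0.6 × 0.3 / (π × 0.875²) = 0.074835. Accumulating E over each segment gives final E = 5.9120.

G0 X8.50 Y12.00 Z24.60
G1 X19.50 Y12.00 E0.8232
G1 X19.50 Y40.50 E2.9560
G1 X8.50 Y40.50 E3.7792
G1 X8.50 Y12.00 E5.9120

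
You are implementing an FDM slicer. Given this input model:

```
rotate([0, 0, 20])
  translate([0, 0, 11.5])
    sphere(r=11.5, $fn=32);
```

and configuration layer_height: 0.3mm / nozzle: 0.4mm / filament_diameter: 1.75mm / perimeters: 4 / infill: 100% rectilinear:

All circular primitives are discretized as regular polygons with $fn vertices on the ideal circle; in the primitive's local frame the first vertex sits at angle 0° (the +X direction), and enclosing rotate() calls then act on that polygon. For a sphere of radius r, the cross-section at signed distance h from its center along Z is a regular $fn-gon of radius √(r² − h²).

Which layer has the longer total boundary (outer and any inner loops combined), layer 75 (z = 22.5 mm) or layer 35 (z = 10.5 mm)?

Layer 75 (z = 22.5): the r=11.5 sphere slices to a regular 32-gon of circumradius 3.354 (√(r²−h²) with h=11 from center) (perimeter = 2·32·3.354·sin(180°/32) = 21.04 mm); (rotated 20° about Z; rotation is an isometry so areas/perimeters/island counts are preserved). So its perimeter = 21.04 mm. Layer 35 (z = 10.5): the r=11.5 sphere contributes a regular 32-gon of circumradius √(11.5²−1²) = 11.456 (perimeter = 2·32·11.456·sin(180°/32) = 71.87 mm); (whole slice rotated 20° about Z — lengths, areas and connectivity unchanged). So its perimeter = 71.87 mm. Layer 35 is larger (71.87 vs 21.04 mm).

layer 35 (z = 10.5 mm)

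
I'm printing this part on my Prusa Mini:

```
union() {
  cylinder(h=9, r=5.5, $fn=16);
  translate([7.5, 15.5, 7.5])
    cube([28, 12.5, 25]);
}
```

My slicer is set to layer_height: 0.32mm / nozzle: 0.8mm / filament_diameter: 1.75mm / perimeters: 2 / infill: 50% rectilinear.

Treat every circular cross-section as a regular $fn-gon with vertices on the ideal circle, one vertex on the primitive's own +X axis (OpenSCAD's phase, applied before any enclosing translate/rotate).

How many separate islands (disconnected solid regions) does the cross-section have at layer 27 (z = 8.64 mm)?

2

At z = 8.64 mm: the cylinder: section is a regular 16-gon, circumradius r=5.5; the cube at (7.5, 15.5) (footprint 28×12.5) is included at this height; Taking the union: the 2 present regions are separate (no shared area or edge), so areas and boundary lengths simply add and each stays a separate island — 2 connected regions. Overall, the cross-section has 2 separate islands. Island count = 2.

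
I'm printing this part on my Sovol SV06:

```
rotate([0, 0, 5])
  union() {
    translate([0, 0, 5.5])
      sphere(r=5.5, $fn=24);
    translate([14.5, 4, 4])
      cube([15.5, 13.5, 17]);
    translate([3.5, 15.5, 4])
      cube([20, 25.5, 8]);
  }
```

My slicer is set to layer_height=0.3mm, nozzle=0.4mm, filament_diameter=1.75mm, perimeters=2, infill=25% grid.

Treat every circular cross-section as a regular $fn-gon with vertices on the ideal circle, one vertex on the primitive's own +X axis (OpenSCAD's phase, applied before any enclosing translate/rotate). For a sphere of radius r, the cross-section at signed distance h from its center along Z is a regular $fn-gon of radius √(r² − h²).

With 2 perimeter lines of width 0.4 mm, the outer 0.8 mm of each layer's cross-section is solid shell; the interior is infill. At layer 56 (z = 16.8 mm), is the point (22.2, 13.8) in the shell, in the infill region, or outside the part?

At z = 16.8 mm: the sphere is not intersected at this z (|z−center|=11.300 > r=5.5); the 15.5×13.5 cube at (14.5, 4) contributes its full rectangle; the cube at (3.5, 15.5) is absent (z outside [4, 12]); Merging all regions: only the 15.5×13.5 cube at (14.5, 4) is present, so the union is just that shape — 1 connected region; (whole slice rotated 5° about Z — lengths, areas and connectivity unchanged). Overall, the cross-section is a single solid region. Undo the 5° rotation: the query point maps to (23.318, 11.813) in the un-rotated model frame. The nearest boundary edge runs (30.00, 17.50)→(14.50, 17.50); distance from the point to it = 5.69 mm. The point is inside the cross-section and 5.69 mm from the nearest boundary — more than the 0.8 mm shell width (2 × 0.4), so it's in the infill interior.

infill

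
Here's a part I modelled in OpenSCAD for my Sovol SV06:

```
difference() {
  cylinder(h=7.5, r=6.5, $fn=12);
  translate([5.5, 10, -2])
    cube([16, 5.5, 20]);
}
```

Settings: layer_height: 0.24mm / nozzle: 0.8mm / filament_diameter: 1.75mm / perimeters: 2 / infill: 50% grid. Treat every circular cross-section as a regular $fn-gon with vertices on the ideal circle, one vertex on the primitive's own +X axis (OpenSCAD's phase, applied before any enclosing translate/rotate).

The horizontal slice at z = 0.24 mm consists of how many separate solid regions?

1

At z = 0.24 mm: the r=6.5 cylinder gives a regular 12-gon of circumradius 6.5 (constant along its height); the cube at (5.5, 10) (footprint 16×5.5) is included at this height; Taking the first minus the rest: starting from the r=6.5 cylinder, the 16×5.5 cube at (5.5, 10) misses the remaining region (no effect) — 1 connected region. The result has 1 disconnected region.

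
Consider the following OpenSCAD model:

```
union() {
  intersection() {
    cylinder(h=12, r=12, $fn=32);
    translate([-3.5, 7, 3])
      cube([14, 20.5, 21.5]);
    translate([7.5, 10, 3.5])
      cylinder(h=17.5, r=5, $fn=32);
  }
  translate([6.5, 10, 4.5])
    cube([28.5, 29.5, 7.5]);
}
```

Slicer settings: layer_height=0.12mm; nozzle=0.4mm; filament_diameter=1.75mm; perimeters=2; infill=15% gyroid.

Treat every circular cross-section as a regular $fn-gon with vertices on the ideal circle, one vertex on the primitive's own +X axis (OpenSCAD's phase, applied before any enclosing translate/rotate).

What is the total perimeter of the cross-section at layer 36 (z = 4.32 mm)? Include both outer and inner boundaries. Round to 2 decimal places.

At z = 4.32 mm: the cylinder: section is a regular 32-gon, circumradius r=12 (perimeter = 2·32·12.000·sin(180°/32) = 75.28 mm); the 14×20.5 cube at (-3.5, 7) contributes its full rectangle (perimeter 69.00 mm); the r=5 cylinder at (7.5, 10) gives a regular 32-gon of circumradius 5 (constant along its height) (perimeter = 2·32·5.000·sin(180°/32) = 31.37 mm); After intersecting: the 14×20.5 cube at (-3.5, 7) partially overlaps the r=12 cylinder; clipping to the common part keeps 50.45 mm²; the r=5 cylinder at (7.5, 10) partially overlaps the running intersection; clipping to the common part keeps 20.31 mm² — boundary = 19.58 mm; the cube at (6.5, 10) does not reach this height (z outside [4.5, 12]); Taking the union: only the result so far is present, so the union is just that shape — boundary = 19.58 mm. Overall, the cross-section is a single solid region. Total boundary length (outer) = 19.58 mm.

19.58 mm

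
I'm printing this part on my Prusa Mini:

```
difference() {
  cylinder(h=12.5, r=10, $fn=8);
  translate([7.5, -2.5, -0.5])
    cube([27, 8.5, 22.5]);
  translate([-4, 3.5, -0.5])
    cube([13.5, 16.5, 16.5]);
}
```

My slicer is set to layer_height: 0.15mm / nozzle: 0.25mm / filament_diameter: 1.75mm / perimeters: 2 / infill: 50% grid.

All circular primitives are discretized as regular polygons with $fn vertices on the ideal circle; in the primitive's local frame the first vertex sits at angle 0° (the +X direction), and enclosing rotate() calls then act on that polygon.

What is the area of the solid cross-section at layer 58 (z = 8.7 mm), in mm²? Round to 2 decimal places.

At z = 8.7 mm: the r=10 cylinder gives a regular 8-gon of circumradius 10 (constant along its height) (area = (8/2)·10.000²·sin(360°/8) = 282.84 mm²); the cube at (7.5, -2.5) (footprint 27×8.5) is included at this height (area 229.50 mm²); the 13.5×16.5 cube at (-4, 3.5) contributes its full rectangle (area 222.75 mm²); After the difference (first − rest): starting from the r=10 cylinder (282.84 mm²), the 27×8.5 cube at (7.5, -2.5) partially overlaps it — only the 12.50 mm² overlap (of its 229.50 mm²) is removed, clipping the outline; the 13.5×16.5 cube at (-4, 3.5) partially overlaps it — only the 59.60 mm² overlap (of its 222.75 mm²) is removed, clipping the outline — area = 210.74 mm². Overall, the cross-section is a single solid region. Net area = 210.74 mm².

210.74 mm²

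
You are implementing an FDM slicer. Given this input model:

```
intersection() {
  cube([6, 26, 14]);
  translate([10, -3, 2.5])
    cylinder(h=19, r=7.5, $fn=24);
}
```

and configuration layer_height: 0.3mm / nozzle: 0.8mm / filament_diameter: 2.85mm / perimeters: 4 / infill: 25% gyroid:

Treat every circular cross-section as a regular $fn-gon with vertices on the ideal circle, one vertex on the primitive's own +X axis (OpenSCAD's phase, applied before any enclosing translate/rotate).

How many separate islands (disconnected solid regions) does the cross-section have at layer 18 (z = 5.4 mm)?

1

At z = 5.4 mm: the 6×26 cube contributes its full rectangle; the r=7.5 cylinder at (10, -3) gives a regular 24-gon of circumradius 7.5 (constant along its height); After intersecting: the r=7.5 cylinder at (10, -3) partially overlaps the 6×26 cube; clipping to the common part keeps 5.59 mm² — 1 connected region. Overall, the cross-section is a single solid region. Island count = 1.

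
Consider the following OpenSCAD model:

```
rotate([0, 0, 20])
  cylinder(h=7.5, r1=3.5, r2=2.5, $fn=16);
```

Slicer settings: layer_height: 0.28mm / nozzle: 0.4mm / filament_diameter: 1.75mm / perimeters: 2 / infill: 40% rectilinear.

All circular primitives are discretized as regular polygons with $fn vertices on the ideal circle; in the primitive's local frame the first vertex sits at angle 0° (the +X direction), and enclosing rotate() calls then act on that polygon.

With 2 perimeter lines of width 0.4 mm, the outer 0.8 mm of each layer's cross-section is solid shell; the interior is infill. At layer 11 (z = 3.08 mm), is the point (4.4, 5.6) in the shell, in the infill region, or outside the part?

outside

At z = 3.08 mm: the cone: at t=0.411 of its height the radius interpolates to r₁+(r₂−r₁)t = 3.089, giving a regular 16-gon of that circumradius; (rotated 20° about Z; rotation is an isometry so areas/perimeters/island counts are preserved). Overall, the cross-section is a single solid region. Undo the 20° rotation: the query point maps to (6.050, 3.757) in the un-rotated model frame. The nearest boundary edge runs (2.85, 1.18)→(2.18, 2.18); distance from the point to it = 4.09 mm. The point is not inside any of the regions above, so it lies outside the cross-section (4.09 mm from the nearest boundary).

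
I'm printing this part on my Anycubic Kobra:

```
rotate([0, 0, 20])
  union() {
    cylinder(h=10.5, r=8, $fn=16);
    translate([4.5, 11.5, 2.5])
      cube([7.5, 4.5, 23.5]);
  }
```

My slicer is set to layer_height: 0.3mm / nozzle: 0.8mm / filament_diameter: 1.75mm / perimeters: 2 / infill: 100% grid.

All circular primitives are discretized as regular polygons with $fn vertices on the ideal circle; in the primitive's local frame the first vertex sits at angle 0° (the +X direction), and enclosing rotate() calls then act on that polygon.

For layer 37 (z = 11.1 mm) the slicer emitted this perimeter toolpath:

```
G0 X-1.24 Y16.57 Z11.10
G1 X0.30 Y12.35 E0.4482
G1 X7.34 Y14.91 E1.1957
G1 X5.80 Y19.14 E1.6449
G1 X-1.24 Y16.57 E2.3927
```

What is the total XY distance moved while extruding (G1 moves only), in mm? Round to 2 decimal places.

23.98 mm

Sum the Euclidean lengths of each G1 segment: total = 23.98 mm.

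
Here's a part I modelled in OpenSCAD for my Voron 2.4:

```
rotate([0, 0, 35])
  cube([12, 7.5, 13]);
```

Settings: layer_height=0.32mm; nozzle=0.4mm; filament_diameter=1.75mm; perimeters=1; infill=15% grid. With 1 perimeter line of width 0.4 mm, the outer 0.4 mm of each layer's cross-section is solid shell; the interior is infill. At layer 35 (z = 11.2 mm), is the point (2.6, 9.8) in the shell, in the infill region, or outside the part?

infill

At z = 11.2 mm: the 12×7.5 cube contributes its full rectangle; (whole slice rotated 35° about Z — lengths, areas and connectivity unchanged). Overall, the cross-section is a single solid region. Undo the 35° rotation: the query point maps to (7.751, 6.536) in the un-rotated model frame. The nearest boundary edge runs (12.00, 7.50)→(0.00, 7.50); distance from the point to it = 0.96 mm. The point is inside the cross-section and 0.96 mm from the nearest boundary — more than the 0.4 mm shell width (1 × 0.4), so it's in the infill interior.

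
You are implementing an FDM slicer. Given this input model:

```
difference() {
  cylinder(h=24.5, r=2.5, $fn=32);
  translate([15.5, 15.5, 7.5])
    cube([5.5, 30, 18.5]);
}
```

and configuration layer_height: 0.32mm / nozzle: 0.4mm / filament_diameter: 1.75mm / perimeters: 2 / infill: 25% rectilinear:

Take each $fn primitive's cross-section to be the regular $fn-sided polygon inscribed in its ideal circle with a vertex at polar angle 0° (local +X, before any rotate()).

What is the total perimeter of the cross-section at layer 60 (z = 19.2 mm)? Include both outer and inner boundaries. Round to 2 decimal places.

15.68 mm

At z = 19.2 mm: the r=2.5 cylinder gives a regular 32-gon of circumradius 2.5 (constant along its height) (perimeter = 2·32·2.500·sin(180°/32) = 15.68 mm); the cube at (15.5, 15.5) (footprint 5.5×30) is included at this height (perimeter 71.00 mm); After the difference (first − rest): starting from the r=2.5 cylinder, the 5.5×30 cube at (15.5, 15.5) misses the remaining region (no effect) — boundary = 15.68 mm. Overall, the cross-section is a single solid region. Total boundary length (outer) = 15.68 mm.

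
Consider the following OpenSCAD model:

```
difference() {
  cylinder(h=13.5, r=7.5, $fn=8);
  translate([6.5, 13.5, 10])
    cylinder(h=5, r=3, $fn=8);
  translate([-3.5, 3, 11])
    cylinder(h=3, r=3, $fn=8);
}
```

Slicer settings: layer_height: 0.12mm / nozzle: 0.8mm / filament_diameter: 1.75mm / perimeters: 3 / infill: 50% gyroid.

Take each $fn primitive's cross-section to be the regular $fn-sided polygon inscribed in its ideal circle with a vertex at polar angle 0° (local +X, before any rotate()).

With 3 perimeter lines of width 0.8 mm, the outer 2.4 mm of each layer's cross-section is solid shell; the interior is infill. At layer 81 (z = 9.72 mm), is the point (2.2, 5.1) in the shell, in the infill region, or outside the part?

shell

At z = 9.72 mm: the cylinder: section is a regular 8-gon, circumradius r=7.5; the cylinder at (6.5, 13.5) is not intersected at this z (z outside [10, 15]); the cylinder at (-3.5, 3) does not reach this height (z outside [11, 14]); After the difference (first − rest): none of the subtracted shapes is present at this height, so the r=7.5 cylinder is unchanged — 1 connected region. Overall, the cross-section is a single solid region. The nearest boundary edge runs (5.30, 5.30)→(0.00, 7.50); distance from the point to it = 1.38 mm. The point is inside the cross-section, 1.38 mm from the nearest boundary — within the 2.4 mm shell band (3 × 0.8).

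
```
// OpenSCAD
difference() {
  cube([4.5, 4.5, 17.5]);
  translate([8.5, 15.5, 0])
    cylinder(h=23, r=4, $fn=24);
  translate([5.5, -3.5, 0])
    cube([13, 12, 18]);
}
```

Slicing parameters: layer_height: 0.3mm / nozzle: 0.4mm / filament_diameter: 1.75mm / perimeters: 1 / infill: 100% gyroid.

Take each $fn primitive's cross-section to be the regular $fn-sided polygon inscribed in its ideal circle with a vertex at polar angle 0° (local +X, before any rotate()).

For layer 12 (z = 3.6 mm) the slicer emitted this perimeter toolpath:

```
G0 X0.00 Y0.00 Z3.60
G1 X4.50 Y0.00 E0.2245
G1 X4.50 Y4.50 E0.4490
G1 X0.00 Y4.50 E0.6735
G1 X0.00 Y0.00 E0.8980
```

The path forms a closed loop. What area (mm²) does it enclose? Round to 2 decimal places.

20.25 mm²

Apply the shoelace formula to the sequence of (X, Y) vertices; enclosed area = 20.25 mm².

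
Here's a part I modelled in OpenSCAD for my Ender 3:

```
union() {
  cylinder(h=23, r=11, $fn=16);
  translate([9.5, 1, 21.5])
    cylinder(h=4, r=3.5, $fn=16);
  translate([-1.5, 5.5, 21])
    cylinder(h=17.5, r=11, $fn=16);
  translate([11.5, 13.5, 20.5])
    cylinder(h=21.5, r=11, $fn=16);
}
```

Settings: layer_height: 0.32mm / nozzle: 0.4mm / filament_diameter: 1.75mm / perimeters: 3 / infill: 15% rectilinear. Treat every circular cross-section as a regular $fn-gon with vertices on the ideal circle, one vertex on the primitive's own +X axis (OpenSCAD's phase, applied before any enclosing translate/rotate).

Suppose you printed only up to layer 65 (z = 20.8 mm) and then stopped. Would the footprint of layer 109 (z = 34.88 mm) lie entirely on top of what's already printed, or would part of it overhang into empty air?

Compare the two slices. At z = 20.8: the r=11 cylinder contributes a regular 16-gon of circumradius 11 (area = (16/2)·11.000²·sin(360°/16) = 370.44 mm²); the cylinder at (9.5, 1) is not intersected at this z (z outside [21.5, 25.5]); the cylinder at (-1.5, 5.5) is not intersected at this z (z outside [21, 38.5]); the r=11 cylinder at (11.5, 13.5) contributes a regular 16-gon of circumradius 11 (area = (16/2)·11.000²·sin(360°/16) = 370.44 mm²); Taking the union: the regions partially overlap — summed areas 740.88 mm² minus the doubly-counted overlap 33.92 mm² gives 706.96 mm² — area = 706.96 mm². At z = 34.88: the cylinder is absent (z outside [0, 23]); the cylinder at (9.5, 1) does not reach this height (z outside [21.5, 25.5]); the r=11 cylinder at (-1.5, 5.5) contributes a regular 16-gon of circumradius 11 (area = (16/2)·11.000²·sin(360°/16) = 370.44 mm²); the r=11 cylinder at (11.5, 13.5) contributes a regular 16-gon of circumradius 11 (area = (16/2)·11.000²·sin(360°/16) = 370.44 mm²); Taking the union: the regions partially overlap — summed areas 740.88 mm² minus the doubly-counted overlap 68.72 mm² gives 672.16 mm² — area = 672.16 mm². Checking containment: at z = 34.88 the cross-section extends beyond the z = 20.8 cross-section by about 85.60 mm².

part overhangs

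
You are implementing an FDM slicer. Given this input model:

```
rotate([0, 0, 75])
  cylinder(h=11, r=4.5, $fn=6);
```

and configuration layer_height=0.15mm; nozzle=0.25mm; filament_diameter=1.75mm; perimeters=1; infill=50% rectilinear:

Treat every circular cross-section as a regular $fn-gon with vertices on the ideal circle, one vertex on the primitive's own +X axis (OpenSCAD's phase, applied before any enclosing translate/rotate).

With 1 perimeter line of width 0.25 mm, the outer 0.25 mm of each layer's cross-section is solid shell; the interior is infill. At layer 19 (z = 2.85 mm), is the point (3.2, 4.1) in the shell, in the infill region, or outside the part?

outside

At z = 2.85 mm: the r=4.5 cylinder contributes a regular 6-gon of circumradius 4.5; (whole slice rotated 75° about Z — lengths, areas and connectivity unchanged). Overall, the cross-section is a single solid region. Undo the 75° rotation: the query point maps to (4.789, -2.030) in the un-rotated model frame. The nearest boundary edge runs (2.25, -3.90)→(4.50, 0.00); distance from the point to it = 1.26 mm. The point is not inside any of the regions above, so it lies outside the cross-section (1.26 mm from the nearest boundary).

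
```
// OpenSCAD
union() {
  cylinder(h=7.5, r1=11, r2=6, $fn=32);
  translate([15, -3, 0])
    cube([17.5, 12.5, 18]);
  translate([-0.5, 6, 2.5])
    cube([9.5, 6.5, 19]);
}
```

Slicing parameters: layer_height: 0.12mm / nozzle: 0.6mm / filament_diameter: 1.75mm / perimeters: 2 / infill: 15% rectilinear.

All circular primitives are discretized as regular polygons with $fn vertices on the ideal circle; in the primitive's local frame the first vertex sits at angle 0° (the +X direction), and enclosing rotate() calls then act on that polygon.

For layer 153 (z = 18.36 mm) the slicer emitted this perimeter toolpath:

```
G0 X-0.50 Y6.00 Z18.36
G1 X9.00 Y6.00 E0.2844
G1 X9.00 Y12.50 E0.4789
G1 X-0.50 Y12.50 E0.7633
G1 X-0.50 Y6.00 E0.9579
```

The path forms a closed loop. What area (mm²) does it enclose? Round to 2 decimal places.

61.75 mm²

Apply the shoelace formula to the sequence of (X, Y) vertices; enclosed area = 61.75 mm².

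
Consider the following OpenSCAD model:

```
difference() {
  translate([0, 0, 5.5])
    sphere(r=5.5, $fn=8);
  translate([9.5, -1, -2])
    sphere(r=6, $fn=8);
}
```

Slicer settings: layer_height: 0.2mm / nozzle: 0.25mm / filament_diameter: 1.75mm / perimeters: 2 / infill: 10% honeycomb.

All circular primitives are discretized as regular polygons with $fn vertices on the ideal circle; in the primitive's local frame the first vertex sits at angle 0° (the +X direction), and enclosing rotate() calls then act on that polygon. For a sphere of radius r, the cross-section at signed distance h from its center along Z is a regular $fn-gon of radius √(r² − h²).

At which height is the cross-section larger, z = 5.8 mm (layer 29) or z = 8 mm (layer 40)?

Layer 29 (z = 5.8): the r=5.5 sphere contributes a regular 8-gon of circumradius √(5.5²−0.3²) = 5.492 (area = (8/2)·5.492²·sin(360°/8) = 85.31 mm²); the sphere at (9.5, -1) is absent (|z−center|=7.800 > r=6); Taking the first minus the rest: none of the subtracted shapes is present at this height, so the r=5.5 sphere is unchanged — area = 85.31 mm². So its area = 85.31 mm². Layer 40 (z = 8): the r=5.5 sphere contributes a regular 8-gon of circumradius √(5.5²−2.5²) = 4.899 (area = (8/2)·4.899²·sin(360°/8) = 67.88 mm²); the sphere at (9.5, -1) is not intersected at this z (|z−center|=10.000 > r=6); Taking the first minus the rest: none of the subtracted shapes is present at this height, so the r=5.5 sphere is unchanged — area = 67.88 mm². So its area = 67.88 mm². Layer 29 is larger (85.31 vs 67.88 mm²).

layer 29 (z = 5.8 mm)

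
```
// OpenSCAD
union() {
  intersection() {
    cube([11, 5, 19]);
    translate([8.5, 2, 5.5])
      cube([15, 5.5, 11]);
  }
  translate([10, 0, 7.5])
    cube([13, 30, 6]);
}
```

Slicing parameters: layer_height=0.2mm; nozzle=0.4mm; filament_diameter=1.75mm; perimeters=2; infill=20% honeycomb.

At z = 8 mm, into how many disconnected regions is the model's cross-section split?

1

At z = 8 mm: the 11×5 cube contributes its full rectangle; the cube at (8.5, 2) is present — its section is the full 15×5.5 rectangle; After intersecting: the 15×5.5 cube at (8.5, 2) partially overlaps the 11×5 cube; clipping to the common part keeps 7.50 mm² — 1 connected region; the cube at (10, 0) is present — its section is the full 13×30 rectangle; Taking the union: the regions partially overlap (shared area 3.00 mm²), so overlapping operands fuse into one piece — 1 connected region. The result has 1 disconnected region.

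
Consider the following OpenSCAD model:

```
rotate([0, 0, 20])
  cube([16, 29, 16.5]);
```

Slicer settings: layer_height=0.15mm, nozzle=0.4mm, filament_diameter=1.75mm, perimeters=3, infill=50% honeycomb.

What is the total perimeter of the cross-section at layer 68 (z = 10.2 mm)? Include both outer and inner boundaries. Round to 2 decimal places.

90.00 mm

At z = 10.2 mm: the cube is present — its section is the full 16×29 rectangle (perimeter 90.00 mm); (rotated 20° about Z; rotation is an isometry so areas/perimeters/island counts are preserved). Overall, the cross-section is a single solid region. Total boundary length (outer) = 90.00 mm.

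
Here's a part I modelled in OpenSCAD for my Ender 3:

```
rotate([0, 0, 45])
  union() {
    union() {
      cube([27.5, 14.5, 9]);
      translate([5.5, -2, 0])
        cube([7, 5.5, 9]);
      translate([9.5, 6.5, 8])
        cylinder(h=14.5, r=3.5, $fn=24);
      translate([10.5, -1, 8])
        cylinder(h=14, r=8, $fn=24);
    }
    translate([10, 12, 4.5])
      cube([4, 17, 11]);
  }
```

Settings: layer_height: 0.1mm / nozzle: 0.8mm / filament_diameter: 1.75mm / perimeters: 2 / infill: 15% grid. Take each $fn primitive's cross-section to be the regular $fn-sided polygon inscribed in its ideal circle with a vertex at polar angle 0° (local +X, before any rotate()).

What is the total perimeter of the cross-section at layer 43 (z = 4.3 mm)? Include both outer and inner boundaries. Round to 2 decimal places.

At z = 4.3 mm: the cube is present — its section is the full 27.5×14.5 rectangle (perimeter 84.00 mm); the cube at (5.5, -2) (footprint 7×5.5) is included at this height (perimeter 25.00 mm); the cylinder at (9.5, 6.5) does not reach this height (z outside [8, 22.5]); the cylinder at (10.5, -1) is not intersected at this z (z outside [8, 22]); Taking the union: the regions partially overlap (shared area 24.50 mm²), so the edge portions inside another operand are dropped and the merged outline is re-measured after clipping — boundary = 88.00 mm; the cube at (10, 12) is absent (z outside [4.5, 15.5]); Taking the union: only the result so far is present, so the union is just that shape — boundary = 88.00 mm; (rotated 45° about Z; rotation is an isometry so areas/perimeters/island counts are preserved). Overall, the cross-section is a single solid region. Total boundary length (outer) = 88.00 mm.

88.00 mm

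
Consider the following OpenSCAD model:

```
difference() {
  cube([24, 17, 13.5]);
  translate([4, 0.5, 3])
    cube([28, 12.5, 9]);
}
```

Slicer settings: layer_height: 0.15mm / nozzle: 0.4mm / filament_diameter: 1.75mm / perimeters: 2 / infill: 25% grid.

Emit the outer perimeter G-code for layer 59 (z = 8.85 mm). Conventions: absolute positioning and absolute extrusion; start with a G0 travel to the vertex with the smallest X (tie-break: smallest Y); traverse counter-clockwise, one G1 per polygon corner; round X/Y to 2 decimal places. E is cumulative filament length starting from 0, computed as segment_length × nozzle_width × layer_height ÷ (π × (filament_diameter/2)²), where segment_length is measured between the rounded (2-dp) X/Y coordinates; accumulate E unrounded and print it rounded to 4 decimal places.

G0 X0.00 Y0.00 Z8.85
G1 X24.00 Y0.00 E0.5987
G1 X24.00 Y0.50 E0.6112
G1 X4.00 Y0.50 E1.1101
G1 X4.00 Y13.00 E1.4219
G1 X24.00 Y13.00 E1.9208
G1 X24.00 Y17.00 E2.0206
G1 X0.00 Y17.00 E2.6192
G1 X0.00 Y0.00 E3.0433

At z = 8.85 mm: the cube is present — its section is the full 24×17 rectangle; the cube at (4, 0.5) (footprint 28×12.5) is included at this height; Taking the first minus the rest: starting from the 24×17 cube, the 28×12.5 cube at (4, 0.5) partially overlaps it — only the 250.00 mm² overlap (of its 350.00 mm²) is removed, clipping the outline — 1 connected region. The outline is a single polygon with 8 vertices. Extrusion per mm of travel: 0.4 × 0.15 / (π × 0.875²) = 0.024945. Accumulating E over each segment gives final E = 3.0433.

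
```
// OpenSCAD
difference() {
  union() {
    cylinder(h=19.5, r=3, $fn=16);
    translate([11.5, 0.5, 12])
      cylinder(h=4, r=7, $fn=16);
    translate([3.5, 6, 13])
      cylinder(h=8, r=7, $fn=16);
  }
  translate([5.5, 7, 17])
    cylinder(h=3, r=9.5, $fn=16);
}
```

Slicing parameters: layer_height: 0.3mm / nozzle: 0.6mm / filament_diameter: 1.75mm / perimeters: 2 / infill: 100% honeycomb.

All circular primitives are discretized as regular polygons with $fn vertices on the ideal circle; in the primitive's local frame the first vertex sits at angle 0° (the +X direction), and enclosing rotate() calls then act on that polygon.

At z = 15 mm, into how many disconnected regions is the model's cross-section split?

At z = 15 mm: the cylinder: section is a regular 16-gon, circumradius r=3; the cylinder at (11.5, 0.5): section is a regular 16-gon, circumradius r=7; the r=7 cylinder at (3.5, 6) contributes a regular 16-gon of circumradius 7; Combining (union): the regions partially overlap (shared area 40.17 mm²), so overlapping operands fuse into one piece — 1 connected region; the cylinder at (5.5, 7) does not reach this height (z outside [17, 20]); Taking the first minus the rest: none of the subtracted shapes is present at this height, so the result so far is unchanged — 1 connected region. The result has 1 disconnected region.

1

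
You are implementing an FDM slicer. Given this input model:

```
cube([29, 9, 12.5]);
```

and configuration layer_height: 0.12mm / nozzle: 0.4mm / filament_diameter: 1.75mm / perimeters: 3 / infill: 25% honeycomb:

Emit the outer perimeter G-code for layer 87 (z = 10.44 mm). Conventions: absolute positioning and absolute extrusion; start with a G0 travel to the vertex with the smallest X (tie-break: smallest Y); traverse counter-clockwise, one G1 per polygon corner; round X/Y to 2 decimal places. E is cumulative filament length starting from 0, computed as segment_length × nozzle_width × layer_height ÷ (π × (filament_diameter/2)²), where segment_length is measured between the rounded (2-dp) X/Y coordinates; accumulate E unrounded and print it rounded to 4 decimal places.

At z = 10.44 mm: the 29×9 cube contributes its full rectangle. The outline is a single polygon with 4 vertices. Extrusion per mm of travel: 0.4 × 0.12 / (π × 0.875²) = 0.019956. Accumulating E over each segment gives final E = 1.5167.

G0 X0.00 Y0.00 Z10.44
G1 X29.00 Y0.00 E0.5787
G1 X29.00 Y9.00 E0.7583
G1 X0.00 Y9.00 E1.3371
G1 X0.00 Y0.00 E1.5167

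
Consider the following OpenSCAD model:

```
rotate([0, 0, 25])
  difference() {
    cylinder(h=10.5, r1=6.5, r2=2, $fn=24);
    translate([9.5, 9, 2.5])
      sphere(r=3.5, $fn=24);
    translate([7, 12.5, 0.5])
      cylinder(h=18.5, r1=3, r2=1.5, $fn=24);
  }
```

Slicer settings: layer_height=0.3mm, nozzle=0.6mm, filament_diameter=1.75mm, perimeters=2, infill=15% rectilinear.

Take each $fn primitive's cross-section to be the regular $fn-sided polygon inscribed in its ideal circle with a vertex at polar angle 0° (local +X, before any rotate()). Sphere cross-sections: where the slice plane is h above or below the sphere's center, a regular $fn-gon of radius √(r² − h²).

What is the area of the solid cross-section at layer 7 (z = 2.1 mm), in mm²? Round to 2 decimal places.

At z = 2.1 mm: the cone: at t=0.200 of its height the radius interpolates to r₁+(r₂−r₁)t = 5.600, giving a regular 24-gon of that circumradius (area = (24/2)·5.600²·sin(360°/24) = 97.40 mm²); the r=3.5 sphere at (9.5, 9) slices to a regular 24-gon of circumradius 3.477 (√(r²−h²) with h=0.4 from center) (area = (24/2)·3.477²·sin(360°/24) = 37.55 mm²); the cone at (7, 12.5): at t=0.086 of its height the radius interpolates to r₁+(r₂−r₁)t = 2.870, giving a regular 24-gon of that circumradius (area = (24/2)·2.870²·sin(360°/24) = 25.59 mm²); Taking the first minus the rest: starting from the cone (97.40 mm²), the r=3.5 sphere at (9.5, 9) misses the remaining region (no effect); the cone at (7, 12.5) misses the remaining region (no effect) — area = 97.40 mm²; (whole slice rotated 25° about Z — lengths, areas and connectivity unchanged). Overall, the cross-section is a single solid region. Net area = 97.40 mm².

97.40 mm²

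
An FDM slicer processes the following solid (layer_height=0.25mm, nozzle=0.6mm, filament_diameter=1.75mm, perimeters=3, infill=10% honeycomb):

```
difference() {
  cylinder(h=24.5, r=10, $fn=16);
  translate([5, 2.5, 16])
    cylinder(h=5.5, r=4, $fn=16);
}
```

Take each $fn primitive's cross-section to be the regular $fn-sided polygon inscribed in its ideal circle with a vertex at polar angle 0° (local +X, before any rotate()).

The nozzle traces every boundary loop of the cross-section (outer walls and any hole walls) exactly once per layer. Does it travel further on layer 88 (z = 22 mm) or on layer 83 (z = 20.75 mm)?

Layer 88 (z = 22): the r=10 cylinder contributes a regular 16-gon of circumradius 10 (perimeter = 2·16·10.000·sin(180°/16) = 62.43 mm); the cylinder at (5, 2.5) is absent (z outside [16, 21.5]); Subtracting the remaining from the first: none of the subtracted shapes is present at this height, so the r=10 cylinder is unchanged — boundary = 62.43 mm. So its perimeter = 62.43 mm. Layer 83 (z = 20.75): the r=10 cylinder gives a regular 16-gon of circumradius 10 (constant along its height) (perimeter = 2·16·10.000·sin(180°/16) = 62.43 mm); the r=4 cylinder at (5, 2.5) gives a regular 16-gon of circumradius 4 (constant along its height) (perimeter = 2·16·4.000·sin(180°/16) = 24.97 mm); Taking the first minus the rest: starting from the r=10 cylinder, the r=4 cylinder at (5, 2.5) lies wholly inside it (removes its full 48.98 mm² and its 24.97 mm outline becomes a hole wall) — boundary (outer + 1 inner loop) = 87.40 mm. So its perimeter = 87.40 mm. Layer 83 is larger (87.40 vs 62.43 mm).

layer 83 (z = 20.75 mm)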